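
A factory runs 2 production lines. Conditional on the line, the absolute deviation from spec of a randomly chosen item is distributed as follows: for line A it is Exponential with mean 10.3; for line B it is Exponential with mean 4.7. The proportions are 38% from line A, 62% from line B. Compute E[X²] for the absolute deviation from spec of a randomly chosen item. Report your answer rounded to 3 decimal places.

108.020

For each component E[X²] = Var + (mean)², giving A: 212.18; B: 44.18.
Overall E[X²] = 0.38·212.18 + 0.62·44.18 = 108.02.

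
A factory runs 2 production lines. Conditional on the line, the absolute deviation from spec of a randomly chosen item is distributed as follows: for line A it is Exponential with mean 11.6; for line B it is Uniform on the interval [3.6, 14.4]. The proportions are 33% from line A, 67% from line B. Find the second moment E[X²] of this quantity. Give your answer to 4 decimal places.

149.5920

For each component E[X²] = Var + (mean)², giving A: 269.12; B: 90.72.
Overall E[X²] = 0.33·269.12 + 0.67·90.72 = 149.592.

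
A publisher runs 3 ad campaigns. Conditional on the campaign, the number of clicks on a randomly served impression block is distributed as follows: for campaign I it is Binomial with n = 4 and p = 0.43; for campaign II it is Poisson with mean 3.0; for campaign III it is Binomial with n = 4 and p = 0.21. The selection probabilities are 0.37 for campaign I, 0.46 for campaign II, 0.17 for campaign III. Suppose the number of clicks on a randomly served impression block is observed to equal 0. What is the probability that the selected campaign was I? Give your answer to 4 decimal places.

Likelihoods P(X=0 | ·): I: 0.10556; II: 0.0497871; III: 0.389501.
Posterior ∝ prior × likelihood. Numerator for I: 0.37·0.10556 = 0.0390572.
Normalizing constant: 0.37·0.10556 + 0.46·0.0497871 + 0.17·0.389501 = 0.128174.
P(I | observation) = 0.0390572 / 0.128174 = 0.304719.

0.3047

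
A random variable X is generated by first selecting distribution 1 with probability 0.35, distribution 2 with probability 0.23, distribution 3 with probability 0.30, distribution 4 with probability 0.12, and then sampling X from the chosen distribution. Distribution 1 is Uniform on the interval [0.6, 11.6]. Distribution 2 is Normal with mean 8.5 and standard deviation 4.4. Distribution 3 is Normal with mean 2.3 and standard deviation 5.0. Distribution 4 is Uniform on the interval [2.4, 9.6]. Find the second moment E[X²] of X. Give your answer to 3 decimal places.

51.548

For each component E[X²] = Var + (mean)², giving 1: 47.2933; 2: 91.61; 3: 30.29; 4: 40.32.
Overall E[X²] = 0.35·47.2933 + 0.23·91.61 + 0.3·30.29 + 0.12·40.32 = 51.5484.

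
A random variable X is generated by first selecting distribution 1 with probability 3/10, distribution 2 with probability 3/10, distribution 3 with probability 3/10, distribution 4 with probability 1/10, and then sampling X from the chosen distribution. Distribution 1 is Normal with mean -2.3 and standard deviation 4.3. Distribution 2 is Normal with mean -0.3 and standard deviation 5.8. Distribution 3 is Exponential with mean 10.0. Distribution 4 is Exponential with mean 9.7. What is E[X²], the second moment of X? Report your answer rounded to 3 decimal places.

For each component E[X²] = Var + (mean)², giving 1: 23.78; 2: 33.73; 3: 200; 4: 188.18.
Overall E[X²] = 0.3·23.78 + 0.3·33.73 + 0.3·200 + 0.1·188.18 = 96.071.

96.071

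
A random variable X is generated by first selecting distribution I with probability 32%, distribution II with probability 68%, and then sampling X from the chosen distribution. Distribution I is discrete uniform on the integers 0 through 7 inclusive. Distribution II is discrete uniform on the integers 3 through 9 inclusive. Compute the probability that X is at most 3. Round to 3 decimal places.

Conditional on each component, P(X ≤ 3): I: 0.5; II: 0.142857.
By total probability, P(X ≤ 3) = 0.32·0.5 + 0.68·0.142857 = 0.257143.

0.257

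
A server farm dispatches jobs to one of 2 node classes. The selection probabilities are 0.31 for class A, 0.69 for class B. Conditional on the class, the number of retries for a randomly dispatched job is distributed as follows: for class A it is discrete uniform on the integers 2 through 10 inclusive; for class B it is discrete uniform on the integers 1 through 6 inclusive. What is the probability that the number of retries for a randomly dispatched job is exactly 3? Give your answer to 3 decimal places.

Conditional on each class, P(X = 3): A: 0.111111; B: 0.166667.
By total probability, P(X = 3) = 0.31·0.111111 + 0.69·0.166667 = 0.149444.

0.149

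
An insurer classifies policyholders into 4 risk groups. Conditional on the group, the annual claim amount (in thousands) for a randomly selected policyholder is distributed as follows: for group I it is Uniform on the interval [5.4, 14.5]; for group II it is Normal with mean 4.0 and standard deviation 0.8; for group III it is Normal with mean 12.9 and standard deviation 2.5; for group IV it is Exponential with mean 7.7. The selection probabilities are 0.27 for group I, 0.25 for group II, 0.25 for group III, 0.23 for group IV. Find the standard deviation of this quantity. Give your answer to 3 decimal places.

5.273

Per component, I: μ=9.95, E[X²]=105.903; II: μ=4, E[X²]=16.64; III: μ=12.9, E[X²]=172.66; IV: μ=7.7, E[X²]=118.58.
E[X] = 0.27·9.95 + 0.25·4 + 0.25·12.9 + 0.23·7.7 = 8.6825.
E[X²] = 0.27·105.903 + 0.25·16.64 + 0.25·172.66 + 0.23·118.58 = 103.192.
Var(X) = E[X²] − (E[X])² = 103.192 − 75.3858 = 27.8065.
SD(X) = √27.8065 = 5.27319.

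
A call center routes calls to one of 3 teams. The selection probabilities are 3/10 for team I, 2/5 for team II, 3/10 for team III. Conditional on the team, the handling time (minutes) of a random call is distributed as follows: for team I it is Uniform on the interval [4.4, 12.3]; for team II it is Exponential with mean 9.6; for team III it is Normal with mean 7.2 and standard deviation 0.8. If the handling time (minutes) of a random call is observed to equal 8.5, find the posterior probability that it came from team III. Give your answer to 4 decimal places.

0.4200

Likelihoods f(8.5 | ·): I: 0.126582; II: 0.0429732; III: 0.133173.
Posterior ∝ prior × likelihood. Numerator for III: 0.3·0.133173 = 0.0399519.
Normalizing constant: 0.3·0.126582 + 0.4·0.0429732 + 0.3·0.133173 = 0.0951158.
P(III | observation) = 0.0399519 / 0.0951158 = 0.420034.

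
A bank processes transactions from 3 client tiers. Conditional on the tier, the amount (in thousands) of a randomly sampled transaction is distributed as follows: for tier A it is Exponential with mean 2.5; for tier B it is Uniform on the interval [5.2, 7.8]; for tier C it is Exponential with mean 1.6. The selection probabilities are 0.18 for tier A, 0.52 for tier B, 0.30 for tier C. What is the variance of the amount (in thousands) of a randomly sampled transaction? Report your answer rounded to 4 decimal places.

7.4728

Per component, A: μ=2.5, E[X²]=12.5; B: μ=6.5, E[X²]=42.8133; C: μ=1.6, E[X²]=5.12.
E[X] = 0.18·2.5 + 0.52·6.5 + 0.3·1.6 = 4.31.
E[X²] = 0.18·12.5 + 0.52·42.8133 + 0.3·5.12 = 26.0489.
Var(X) = E[X²] − (E[X])² = 26.0489 − 18.5761 = 7.47283.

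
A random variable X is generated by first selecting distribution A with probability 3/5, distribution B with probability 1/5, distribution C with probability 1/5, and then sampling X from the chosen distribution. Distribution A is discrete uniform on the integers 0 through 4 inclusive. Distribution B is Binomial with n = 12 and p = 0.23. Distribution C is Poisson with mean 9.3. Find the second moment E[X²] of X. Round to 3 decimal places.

24.707

For each component E[X²] = Var + (mean)², giving A: 6; B: 9.7428; C: 95.79.
Overall E[X²] = 0.6·6 + 0.2·9.7428 + 0.2·95.79 = 24.7066.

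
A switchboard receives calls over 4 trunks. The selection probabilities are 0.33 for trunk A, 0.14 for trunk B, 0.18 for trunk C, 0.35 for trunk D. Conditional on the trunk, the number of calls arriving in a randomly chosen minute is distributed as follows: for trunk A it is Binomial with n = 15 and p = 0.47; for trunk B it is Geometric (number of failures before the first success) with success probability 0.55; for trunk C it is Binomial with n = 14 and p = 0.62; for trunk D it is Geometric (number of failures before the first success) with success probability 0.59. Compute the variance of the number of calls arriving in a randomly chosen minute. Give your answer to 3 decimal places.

14.639

Per component, A: μ=7.05, E[X²]=53.439; B: μ=0.818182, E[X²]=2.15702; C: μ=8.68, E[X²]=78.6408; D: μ=0.694915, E[X²]=1.66073.
E[X] = 0.33·7.05 + 0.14·0.818182 + 0.18·8.68 + 0.35·0.694915 = 4.24667.
E[X²] = 0.33·53.439 + 0.14·2.15702 + 0.18·78.6408 + 0.35·1.66073 = 32.6735.
Var(X) = E[X²] − (E[X])² = 32.6735 − 18.0342 = 14.6393.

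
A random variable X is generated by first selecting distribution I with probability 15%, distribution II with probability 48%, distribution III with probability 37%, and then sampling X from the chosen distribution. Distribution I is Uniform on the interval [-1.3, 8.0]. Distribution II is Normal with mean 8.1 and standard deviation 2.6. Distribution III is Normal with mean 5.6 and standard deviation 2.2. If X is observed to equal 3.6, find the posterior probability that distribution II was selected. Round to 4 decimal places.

Likelihoods f(3.6 | ·): I: 0.107527; II: 0.034313; III: 0.119957.
Posterior ∝ prior × likelihood. Numerator for II: 0.48·0.034313 = 0.0164702.
Normalizing constant: 0.15·0.107527 + 0.48·0.034313 + 0.37·0.119957 = 0.0769835.
P(II | observation) = 0.0164702 / 0.0769835 = 0.213945.

0.2139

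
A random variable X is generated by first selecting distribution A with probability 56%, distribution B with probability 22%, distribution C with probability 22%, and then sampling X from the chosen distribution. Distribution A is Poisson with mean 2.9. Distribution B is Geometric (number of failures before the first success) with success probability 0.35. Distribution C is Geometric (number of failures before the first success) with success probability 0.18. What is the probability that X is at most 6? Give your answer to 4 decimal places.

0.9183

Conditional on each component, P(X ≤ 6): A: 0.971283; B: 0.950978; C: 0.750715.
By total probability, P(X ≤ 6) = 0.56·0.971283 + 0.22·0.950978 + 0.22·0.750715 = 0.918291.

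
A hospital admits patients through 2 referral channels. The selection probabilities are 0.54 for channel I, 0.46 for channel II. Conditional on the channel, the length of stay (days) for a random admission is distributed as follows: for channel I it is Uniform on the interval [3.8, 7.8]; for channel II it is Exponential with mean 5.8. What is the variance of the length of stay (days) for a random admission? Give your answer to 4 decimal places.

Per component, I: μ=5.8, E[X²]=34.9733; II: μ=5.8, E[X²]=67.28.
E[X] = 0.54·5.8 + 0.46·5.8 = 5.8.
E[X²] = 0.54·34.9733 + 0.46·67.28 = 49.8344.
Var(X) = E[X²] − (E[X])² = 49.8344 − 33.64 = 16.1944.

16.1944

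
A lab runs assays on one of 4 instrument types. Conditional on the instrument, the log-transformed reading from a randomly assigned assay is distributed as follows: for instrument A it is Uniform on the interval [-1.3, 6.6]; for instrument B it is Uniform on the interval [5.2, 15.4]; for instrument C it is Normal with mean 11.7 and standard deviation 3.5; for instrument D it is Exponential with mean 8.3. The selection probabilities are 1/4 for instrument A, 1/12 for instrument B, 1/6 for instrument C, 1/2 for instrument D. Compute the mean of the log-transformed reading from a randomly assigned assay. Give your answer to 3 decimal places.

7.621

Component means — A: 2.65; B: 10.3; C: 11.7; D: 8.3.
E[X] = 0.25·2.65 + 0.0833333·10.3 + 0.166667·11.7 + 0.5·8.3 = 7.62083.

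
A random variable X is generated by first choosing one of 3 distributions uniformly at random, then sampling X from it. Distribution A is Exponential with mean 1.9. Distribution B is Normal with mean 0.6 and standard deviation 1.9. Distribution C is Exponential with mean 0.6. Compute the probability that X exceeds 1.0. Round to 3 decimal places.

0.399

Conditional on each component, P(X > 1.0): A: 0.590778; B: 0.416628; C: 0.188876.
By total probability, P(X > 1.0) = 0.333333·0.590778 + 0.333333·0.416628 + 0.333333·0.188876 = 0.398761.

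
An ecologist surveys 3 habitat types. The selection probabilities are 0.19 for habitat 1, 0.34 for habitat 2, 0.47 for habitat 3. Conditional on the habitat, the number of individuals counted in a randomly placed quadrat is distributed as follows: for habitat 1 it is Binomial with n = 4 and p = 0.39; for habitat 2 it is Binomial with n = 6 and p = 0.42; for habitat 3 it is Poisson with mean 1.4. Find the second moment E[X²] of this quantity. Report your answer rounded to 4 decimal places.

4.8785

For each component E[X²] = Var + (mean)², giving 1: 3.3852; 2: 7.812; 3: 3.36.
Overall E[X²] = 0.19·3.3852 + 0.34·7.812 + 0.47·3.36 = 4.87847.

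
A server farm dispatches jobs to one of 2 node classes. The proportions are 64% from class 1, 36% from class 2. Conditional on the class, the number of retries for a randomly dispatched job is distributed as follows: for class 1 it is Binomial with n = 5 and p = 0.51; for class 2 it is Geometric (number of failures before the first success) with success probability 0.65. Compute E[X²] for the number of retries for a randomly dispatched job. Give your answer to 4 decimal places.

For each component E[X²] = Var + (mean)², giving 1: 7.752; 2: 1.11834.
Overall E[X²] = 0.64·7.752 + 0.36·1.11834 = 5.36388.

5.3639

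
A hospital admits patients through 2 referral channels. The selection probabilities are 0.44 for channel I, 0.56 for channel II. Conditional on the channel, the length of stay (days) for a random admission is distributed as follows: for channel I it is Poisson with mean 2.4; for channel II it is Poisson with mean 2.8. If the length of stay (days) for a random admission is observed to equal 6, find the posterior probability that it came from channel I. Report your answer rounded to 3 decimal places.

0.317

Likelihoods P(X=6 | ·): I: 0.0240784; II: 0.0406997.
Posterior ∝ prior × likelihood. Numerator for I: 0.44·0.0240784 = 0.0105945.
Normalizing constant: 0.44·0.0240784 + 0.56·0.0406997 = 0.0333863.
P(I | observation) = 0.0105945 / 0.0333863 = 0.317331.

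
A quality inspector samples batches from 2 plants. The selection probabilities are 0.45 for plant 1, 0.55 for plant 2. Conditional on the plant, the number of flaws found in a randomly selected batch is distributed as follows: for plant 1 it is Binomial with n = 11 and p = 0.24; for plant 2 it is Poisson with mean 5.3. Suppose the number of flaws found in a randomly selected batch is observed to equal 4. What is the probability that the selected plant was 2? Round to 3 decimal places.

Likelihoods P(X=4 | ·): 1: 0.160344; 2: 0.164109.
Posterior ∝ prior × likelihood. Numerator for 2: 0.55·0.164109 = 0.0902598.
Normalizing constant: 0.45·0.160344 + 0.55·0.164109 = 0.162415.
P(2 | observation) = 0.0902598 / 0.162415 = 0.555736.

0.556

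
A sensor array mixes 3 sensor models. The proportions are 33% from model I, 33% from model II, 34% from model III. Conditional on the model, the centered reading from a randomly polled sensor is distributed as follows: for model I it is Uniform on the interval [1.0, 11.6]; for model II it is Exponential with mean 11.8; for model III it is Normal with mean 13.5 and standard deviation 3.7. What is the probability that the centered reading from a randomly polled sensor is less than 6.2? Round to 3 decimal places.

Conditional on each model, P(X < 6.2): I: 0.490566; II: 0.408695; III: 0.0242493.
By total probability, P(X < 6.2) = 0.33·0.490566 + 0.33·0.408695 + 0.34·0.0242493 = 0.305001.

0.305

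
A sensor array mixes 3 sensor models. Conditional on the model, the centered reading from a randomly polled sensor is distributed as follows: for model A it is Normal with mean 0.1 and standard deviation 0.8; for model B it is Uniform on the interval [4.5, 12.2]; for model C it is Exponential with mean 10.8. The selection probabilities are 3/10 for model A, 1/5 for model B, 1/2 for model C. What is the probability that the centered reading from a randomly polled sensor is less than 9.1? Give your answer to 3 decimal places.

0.704

Conditional on each model, P(X < 9.1): A: 1; B: 0.597403; C: 0.569407.
By total probability, P(X < 9.1) = 0.3·1 + 0.2·0.597403 + 0.5·0.569407 = 0.704184.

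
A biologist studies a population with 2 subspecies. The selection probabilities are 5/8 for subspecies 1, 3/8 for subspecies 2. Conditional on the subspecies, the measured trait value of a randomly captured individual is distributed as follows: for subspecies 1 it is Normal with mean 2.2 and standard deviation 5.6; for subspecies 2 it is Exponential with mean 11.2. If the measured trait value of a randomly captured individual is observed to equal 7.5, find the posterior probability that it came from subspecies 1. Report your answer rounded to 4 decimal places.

0.6241

Likelihoods f(7.5 | ·): 1: 0.0455216; 2: 0.0457046.
Posterior ∝ prior × likelihood. Numerator for 1: 0.625·0.0455216 = 0.028451.
Normalizing constant: 0.625·0.0455216 + 0.375·0.0457046 = 0.0455902.
P(1 | observation) = 0.028451 / 0.0455902 = 0.624059.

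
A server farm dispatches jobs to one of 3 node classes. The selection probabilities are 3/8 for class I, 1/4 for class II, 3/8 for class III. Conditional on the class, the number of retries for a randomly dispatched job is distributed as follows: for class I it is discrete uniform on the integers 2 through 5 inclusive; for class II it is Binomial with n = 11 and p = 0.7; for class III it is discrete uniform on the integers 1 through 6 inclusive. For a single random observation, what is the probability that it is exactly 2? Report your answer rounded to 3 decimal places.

Conditional on each class, P(X = 2): I: 0.25; II: 0.000530457; III: 0.166667.
By total probability, P(X = 2) = 0.375·0.25 + 0.25·0.000530457 + 0.375·0.166667 = 0.156383.

0.156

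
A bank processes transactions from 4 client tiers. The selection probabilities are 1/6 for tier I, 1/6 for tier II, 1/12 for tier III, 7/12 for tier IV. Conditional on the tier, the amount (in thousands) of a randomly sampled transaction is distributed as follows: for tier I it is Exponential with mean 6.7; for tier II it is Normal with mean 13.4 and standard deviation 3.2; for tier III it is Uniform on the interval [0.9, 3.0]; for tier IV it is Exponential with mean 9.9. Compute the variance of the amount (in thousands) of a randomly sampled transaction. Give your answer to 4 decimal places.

75.0315

Per component, I: μ=6.7, E[X²]=89.78; II: μ=13.4, E[X²]=189.8; III: μ=1.95, E[X²]=4.17; IV: μ=9.9, E[X²]=196.02.
E[X] = 0.166667·6.7 + 0.166667·13.4 + 0.0833333·1.95 + 0.583333·9.9 = 9.2875.
E[X²] = 0.166667·89.78 + 0.166667·189.8 + 0.0833333·4.17 + 0.583333·196.02 = 161.289.
Var(X) = E[X²] − (E[X])² = 161.289 − 86.2577 = 75.0315.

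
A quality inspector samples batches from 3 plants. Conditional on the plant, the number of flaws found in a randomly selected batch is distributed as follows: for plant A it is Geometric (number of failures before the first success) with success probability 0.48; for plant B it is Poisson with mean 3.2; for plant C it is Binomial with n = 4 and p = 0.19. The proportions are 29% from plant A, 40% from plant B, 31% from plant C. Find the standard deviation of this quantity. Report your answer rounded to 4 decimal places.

1.8419

Per component, A: μ=1.08333, E[X²]=3.43056; B: μ=3.2, E[X²]=13.44; C: μ=0.76, E[X²]=1.1932.
E[X] = 0.29·1.08333 + 0.4·3.2 + 0.31·0.76 = 1.82977.
E[X²] = 0.29·3.43056 + 0.4·13.44 + 0.31·1.1932 = 6.74075.
Var(X) = E[X²] − (E[X])² = 6.74075 − 3.34805 = 3.39271.
SD(X) = √3.39271 = 1.84193.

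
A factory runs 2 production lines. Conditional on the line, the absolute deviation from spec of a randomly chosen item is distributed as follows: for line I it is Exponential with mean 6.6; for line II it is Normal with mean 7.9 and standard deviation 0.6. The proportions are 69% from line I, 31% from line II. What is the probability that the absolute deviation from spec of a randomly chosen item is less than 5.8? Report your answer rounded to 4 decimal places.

0.4035

Conditional on each line, P(X < 5.8): I: 0.584714; II: 0.000232629.
By total probability, P(X < 5.8) = 0.69·0.584714 + 0.31·0.000232629 = 0.403525.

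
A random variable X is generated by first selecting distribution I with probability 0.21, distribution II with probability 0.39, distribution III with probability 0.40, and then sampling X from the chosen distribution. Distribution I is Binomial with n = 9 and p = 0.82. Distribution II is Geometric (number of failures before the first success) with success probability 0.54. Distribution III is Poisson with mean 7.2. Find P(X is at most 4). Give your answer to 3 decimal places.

0.447

Conditional on each component, P(X ≤ 4): I: 0.0124962; II: 0.979404; III: 0.155516.
By total probability, P(X ≤ 4) = 0.21·0.0124962 + 0.39·0.979404 + 0.4·0.155516 = 0.446798.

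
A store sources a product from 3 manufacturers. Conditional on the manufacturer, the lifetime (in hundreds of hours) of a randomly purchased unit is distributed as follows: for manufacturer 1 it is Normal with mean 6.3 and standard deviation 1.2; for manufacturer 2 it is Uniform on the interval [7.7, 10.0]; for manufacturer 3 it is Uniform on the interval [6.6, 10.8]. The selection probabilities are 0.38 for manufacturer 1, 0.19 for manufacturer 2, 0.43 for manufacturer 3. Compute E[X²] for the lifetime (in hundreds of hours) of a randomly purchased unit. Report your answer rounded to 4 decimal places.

For each component E[X²] = Var + (mean)², giving 1: 41.13; 2: 78.7633; 3: 77.16.
Overall E[X²] = 0.38·41.13 + 0.19·78.7633 + 0.43·77.16 = 63.7732.

63.7732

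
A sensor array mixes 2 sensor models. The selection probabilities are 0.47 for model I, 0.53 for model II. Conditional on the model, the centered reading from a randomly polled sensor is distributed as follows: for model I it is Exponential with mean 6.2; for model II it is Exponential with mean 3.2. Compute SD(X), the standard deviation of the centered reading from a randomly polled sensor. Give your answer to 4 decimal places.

Per component, I: μ=6.2, E[X²]=76.88; II: μ=3.2, E[X²]=20.48.
E[X] = 0.47·6.2 + 0.53·3.2 = 4.61.
E[X²] = 0.47·76.88 + 0.53·20.48 = 46.988.
Var(X) = E[X²] − (E[X])² = 46.988 − 21.2521 = 25.7359.
SD(X) = √25.7359 = 5.07306.

5.0731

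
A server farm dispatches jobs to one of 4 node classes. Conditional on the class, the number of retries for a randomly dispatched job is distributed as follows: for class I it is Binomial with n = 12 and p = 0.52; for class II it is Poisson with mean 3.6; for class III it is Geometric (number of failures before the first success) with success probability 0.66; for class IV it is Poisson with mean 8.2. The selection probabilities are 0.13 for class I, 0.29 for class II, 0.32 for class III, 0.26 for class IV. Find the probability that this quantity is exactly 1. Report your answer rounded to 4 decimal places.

Conditional on each class, P(X = 1): I: 0.00194464; II: 0.0983654; III: 0.2244; IV: 0.00225216.
By total probability, P(X = 1) = 0.13·0.00194464 + 0.29·0.0983654 + 0.32·0.2244 + 0.26·0.00225216 = 0.101172.

0.1012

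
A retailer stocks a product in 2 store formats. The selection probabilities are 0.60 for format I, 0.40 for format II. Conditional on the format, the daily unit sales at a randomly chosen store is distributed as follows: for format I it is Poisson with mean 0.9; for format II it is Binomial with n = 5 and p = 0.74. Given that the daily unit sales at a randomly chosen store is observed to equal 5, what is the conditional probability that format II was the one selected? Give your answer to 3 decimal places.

0.987

Likelihoods P(X=5 | ·): I: 0.00200063; II: 0.221901.
Posterior ∝ prior × likelihood. Numerator for II: 0.4·0.221901 = 0.0887603.
Normalizing constant: 0.6·0.00200063 + 0.4·0.221901 = 0.0899606.
P(II | observation) = 0.0887603 / 0.0899606 = 0.986657.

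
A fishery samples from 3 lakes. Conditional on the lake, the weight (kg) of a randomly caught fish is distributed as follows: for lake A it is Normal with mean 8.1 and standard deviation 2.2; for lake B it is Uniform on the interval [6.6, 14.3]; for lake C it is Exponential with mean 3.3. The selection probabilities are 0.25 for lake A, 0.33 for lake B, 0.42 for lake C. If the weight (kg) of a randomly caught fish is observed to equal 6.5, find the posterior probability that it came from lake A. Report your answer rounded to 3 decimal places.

0.662

Likelihoods f(6.5 | ·): A: 0.139198; B: 0; C: 0.0422725.
Posterior ∝ prior × likelihood. Numerator for A: 0.25·0.139198 = 0.0347995.
Normalizing constant: 0.25·0.139198 + 0.33·0 + 0.42·0.0422725 = 0.0525539.
P(A | observation) = 0.0347995 / 0.0525539 = 0.662167.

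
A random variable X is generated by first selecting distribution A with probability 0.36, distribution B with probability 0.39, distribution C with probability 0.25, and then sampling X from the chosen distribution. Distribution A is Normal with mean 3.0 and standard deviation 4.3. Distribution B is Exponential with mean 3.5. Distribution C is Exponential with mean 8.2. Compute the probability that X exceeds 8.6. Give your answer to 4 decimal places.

Conditional on each component, P(X > 8.6): A: 0.0964026; B: 0.0856794; C: 0.350365.
By total probability, P(X > 8.6) = 0.36·0.0964026 + 0.39·0.0856794 + 0.25·0.350365 = 0.155711.

0.1557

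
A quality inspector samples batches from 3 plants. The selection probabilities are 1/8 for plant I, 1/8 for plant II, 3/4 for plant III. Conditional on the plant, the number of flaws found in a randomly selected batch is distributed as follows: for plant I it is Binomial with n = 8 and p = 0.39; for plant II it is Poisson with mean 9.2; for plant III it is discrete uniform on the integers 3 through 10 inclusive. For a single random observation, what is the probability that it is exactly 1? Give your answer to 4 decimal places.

0.0124

Conditional on each plant, P(X = 1): I: 0.0980536; II: 0.000929562; III: 0.
By total probability, P(X = 1) = 0.125·0.0980536 + 0.125·0.000929562 + 0.75·0 = 0.0123729.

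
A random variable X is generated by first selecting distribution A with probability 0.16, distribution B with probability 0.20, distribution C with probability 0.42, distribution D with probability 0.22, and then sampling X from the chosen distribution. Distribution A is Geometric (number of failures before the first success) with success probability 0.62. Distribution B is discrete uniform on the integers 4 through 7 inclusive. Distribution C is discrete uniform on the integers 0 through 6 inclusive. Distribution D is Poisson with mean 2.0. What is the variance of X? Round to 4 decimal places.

Per component, A: μ=0.612903, E[X²]=1.3642; B: μ=5.5, E[X²]=31.5; C: μ=3, E[X²]=13; D: μ=2, E[X²]=6.
E[X] = 0.16·0.612903 + 0.2·5.5 + 0.42·3 + 0.22·2 = 2.89806.
E[X²] = 0.16·1.3642 + 0.2·31.5 + 0.42·13 + 0.22·6 = 13.2983.
Var(X) = E[X²] − (E[X])² = 13.2983 − 8.39878 = 4.89949.

4.8995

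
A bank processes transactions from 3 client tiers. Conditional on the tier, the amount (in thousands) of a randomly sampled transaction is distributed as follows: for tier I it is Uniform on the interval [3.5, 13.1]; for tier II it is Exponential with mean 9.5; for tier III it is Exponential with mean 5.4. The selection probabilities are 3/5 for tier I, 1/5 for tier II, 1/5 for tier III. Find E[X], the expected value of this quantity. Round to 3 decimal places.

7.960

Component means — I: 8.3; II: 9.5; III: 5.4.
E[X] = 0.6·8.3 + 0.2·9.5 + 0.2·5.4 = 7.96.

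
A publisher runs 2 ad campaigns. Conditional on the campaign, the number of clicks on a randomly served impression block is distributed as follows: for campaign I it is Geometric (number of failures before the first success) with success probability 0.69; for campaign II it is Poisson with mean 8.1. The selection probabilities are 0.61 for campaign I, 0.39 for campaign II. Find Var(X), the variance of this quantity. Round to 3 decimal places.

Per component, I: μ=0.449275, E[X²]=0.852972; II: μ=8.1, E[X²]=73.71.
E[X] = 0.61·0.449275 + 0.39·8.1 = 3.43306.
E[X²] = 0.61·0.852972 + 0.39·73.71 = 29.2672.
Var(X) = E[X²] − (E[X])² = 29.2672 − 11.7859 = 17.4813.

17.481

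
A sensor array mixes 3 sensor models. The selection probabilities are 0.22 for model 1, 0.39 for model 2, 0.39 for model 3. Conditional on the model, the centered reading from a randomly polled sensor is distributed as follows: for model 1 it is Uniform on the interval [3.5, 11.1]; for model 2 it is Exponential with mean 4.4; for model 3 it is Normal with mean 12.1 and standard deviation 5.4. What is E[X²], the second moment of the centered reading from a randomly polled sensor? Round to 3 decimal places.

For each component E[X²] = Var + (mean)², giving 1: 58.1033; 2: 38.72; 3: 175.57.
Overall E[X²] = 0.22·58.1033 + 0.39·38.72 + 0.39·175.57 = 96.3558.

96.356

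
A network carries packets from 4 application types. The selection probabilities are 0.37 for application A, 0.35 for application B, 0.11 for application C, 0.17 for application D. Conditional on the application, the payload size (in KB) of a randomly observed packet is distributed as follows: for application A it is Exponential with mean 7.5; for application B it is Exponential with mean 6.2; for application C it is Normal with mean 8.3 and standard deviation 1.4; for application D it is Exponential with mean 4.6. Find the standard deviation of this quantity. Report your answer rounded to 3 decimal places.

6.279

Per component, A: μ=7.5, E[X²]=112.5; B: μ=6.2, E[X²]=76.88; C: μ=8.3, E[X²]=70.85; D: μ=4.6, E[X²]=42.32.
E[X] = 0.37·7.5 + 0.35·6.2 + 0.11·8.3 + 0.17·4.6 = 6.64.
E[X²] = 0.37·112.5 + 0.35·76.88 + 0.11·70.85 + 0.17·42.32 = 83.5209.
Var(X) = E[X²] − (E[X])² = 83.5209 − 44.0896 = 39.4313.
SD(X) = √39.4313 = 6.27943.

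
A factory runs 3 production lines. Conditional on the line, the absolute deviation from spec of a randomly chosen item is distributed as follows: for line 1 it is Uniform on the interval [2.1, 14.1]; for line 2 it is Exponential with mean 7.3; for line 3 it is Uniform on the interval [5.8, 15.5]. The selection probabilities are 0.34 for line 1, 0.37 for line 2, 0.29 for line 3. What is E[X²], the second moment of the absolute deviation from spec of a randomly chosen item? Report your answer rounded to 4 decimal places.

For each component E[X²] = Var + (mean)², giving 1: 77.61; 2: 106.58; 3: 121.263.
Overall E[X²] = 0.34·77.61 + 0.37·106.58 + 0.29·121.263 = 100.988.

100.9884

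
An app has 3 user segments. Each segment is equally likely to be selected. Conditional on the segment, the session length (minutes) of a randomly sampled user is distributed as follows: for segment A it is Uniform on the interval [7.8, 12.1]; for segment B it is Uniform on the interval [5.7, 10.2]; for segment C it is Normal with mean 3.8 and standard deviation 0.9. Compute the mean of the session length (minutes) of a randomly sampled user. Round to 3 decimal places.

Component means — A: 9.95; B: 7.95; C: 3.8.
E[X] = 0.333333·9.95 + 0.333333·7.95 + 0.333333·3.8 = 7.23333.

7.233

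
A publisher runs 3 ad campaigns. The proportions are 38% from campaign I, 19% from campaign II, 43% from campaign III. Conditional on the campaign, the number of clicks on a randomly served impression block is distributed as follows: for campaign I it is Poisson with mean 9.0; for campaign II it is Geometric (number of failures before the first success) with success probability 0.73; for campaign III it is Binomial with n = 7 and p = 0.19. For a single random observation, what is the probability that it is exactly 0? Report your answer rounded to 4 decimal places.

Conditional on each campaign, P(X = 0): I: 0.00012341; II: 0.73; III: 0.228768.
By total probability, P(X = 0) = 0.38·0.00012341 + 0.19·0.73 + 0.43·0.228768 = 0.237117.

0.2371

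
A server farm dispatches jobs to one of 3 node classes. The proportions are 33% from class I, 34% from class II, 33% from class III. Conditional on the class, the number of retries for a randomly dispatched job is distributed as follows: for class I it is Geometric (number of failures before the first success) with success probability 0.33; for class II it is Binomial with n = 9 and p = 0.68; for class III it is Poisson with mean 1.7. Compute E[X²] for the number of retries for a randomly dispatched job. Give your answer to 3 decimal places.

For each component E[X²] = Var + (mean)², giving I: 10.2746; II: 39.4128; III: 4.59.
Overall E[X²] = 0.33·10.2746 + 0.34·39.4128 + 0.33·4.59 = 18.3057.

18.306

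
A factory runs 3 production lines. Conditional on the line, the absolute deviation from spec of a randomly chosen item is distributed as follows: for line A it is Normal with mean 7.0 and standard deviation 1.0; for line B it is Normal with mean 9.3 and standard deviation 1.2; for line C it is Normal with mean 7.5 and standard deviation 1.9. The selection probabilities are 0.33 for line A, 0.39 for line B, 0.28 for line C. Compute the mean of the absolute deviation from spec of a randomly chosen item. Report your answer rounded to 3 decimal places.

Component means — A: 7; B: 9.3; C: 7.5.
E[X] = 0.33·7 + 0.39·9.3 + 0.28·7.5 = 8.037.

8.037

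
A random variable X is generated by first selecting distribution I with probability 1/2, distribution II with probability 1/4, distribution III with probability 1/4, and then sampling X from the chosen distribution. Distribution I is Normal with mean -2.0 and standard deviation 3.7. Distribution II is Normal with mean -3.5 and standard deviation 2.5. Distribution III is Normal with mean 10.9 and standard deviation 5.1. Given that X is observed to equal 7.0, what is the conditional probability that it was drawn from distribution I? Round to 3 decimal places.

0.161

Likelihoods f(7.0 | ·): I: 0.00559638; II: 2.35772e-05; III: 0.0583926.
Posterior ∝ prior × likelihood. Numerator for I: 0.5·0.00559638 = 0.00279819.
Normalizing constant: 0.5·0.00559638 + 0.25·2.35772e-05 + 0.25·0.0583926 = 0.0174022.
P(I | observation) = 0.00279819 / 0.0174022 = 0.160795.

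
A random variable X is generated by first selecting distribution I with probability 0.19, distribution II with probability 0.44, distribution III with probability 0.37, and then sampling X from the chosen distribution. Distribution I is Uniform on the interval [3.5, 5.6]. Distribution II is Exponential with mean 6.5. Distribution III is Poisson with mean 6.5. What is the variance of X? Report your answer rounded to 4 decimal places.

Per component, I: μ=4.55, E[X²]=21.07; II: μ=6.5, E[X²]=84.5; III: μ=6.5, E[X²]=48.75.
E[X] = 0.19·4.55 + 0.44·6.5 + 0.37·6.5 = 6.1295.
E[X²] = 0.19·21.07 + 0.44·84.5 + 0.37·48.75 = 59.2208.
Var(X) = E[X²] − (E[X])² = 59.2208 − 37.5708 = 21.65.

21.6500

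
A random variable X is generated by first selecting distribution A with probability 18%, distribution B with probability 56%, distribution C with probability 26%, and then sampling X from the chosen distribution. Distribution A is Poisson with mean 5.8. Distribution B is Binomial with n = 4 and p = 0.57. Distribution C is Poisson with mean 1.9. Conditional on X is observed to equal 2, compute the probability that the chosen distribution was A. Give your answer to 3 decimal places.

0.033

Likelihoods P(X=2 | ·): A: 0.0509235; B: 0.360444; C: 0.269971.
Posterior ∝ prior × likelihood. Numerator for A: 0.18·0.0509235 = 0.00916622.
Normalizing constant: 0.18·0.0509235 + 0.56·0.360444 + 0.26·0.269971 = 0.281207.
P(A | observation) = 0.00916622 / 0.281207 = 0.032596.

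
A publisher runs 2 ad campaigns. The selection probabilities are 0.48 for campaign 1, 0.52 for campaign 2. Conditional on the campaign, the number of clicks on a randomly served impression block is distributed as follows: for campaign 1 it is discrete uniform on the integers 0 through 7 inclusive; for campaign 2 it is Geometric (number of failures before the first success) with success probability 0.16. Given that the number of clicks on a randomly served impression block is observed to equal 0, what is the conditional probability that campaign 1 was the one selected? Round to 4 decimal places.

Likelihoods P(X=0 | ·): 1: 0.125; 2: 0.16.
Posterior ∝ prior × likelihood. Numerator for 1: 0.48·0.125 = 0.06.
Normalizing constant: 0.48·0.125 + 0.52·0.16 = 0.1432.
P(1 | observation) = 0.06 / 0.1432 = 0.418994.

0.4190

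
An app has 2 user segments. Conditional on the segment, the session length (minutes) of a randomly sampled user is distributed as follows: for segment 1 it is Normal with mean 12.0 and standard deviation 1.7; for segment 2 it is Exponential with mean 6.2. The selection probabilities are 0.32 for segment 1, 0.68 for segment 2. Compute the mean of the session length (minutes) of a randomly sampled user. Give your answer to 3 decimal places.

8.056

Component means — 1: 12; 2: 6.2.
E[X] = 0.32·12 + 0.68·6.2 = 8.056.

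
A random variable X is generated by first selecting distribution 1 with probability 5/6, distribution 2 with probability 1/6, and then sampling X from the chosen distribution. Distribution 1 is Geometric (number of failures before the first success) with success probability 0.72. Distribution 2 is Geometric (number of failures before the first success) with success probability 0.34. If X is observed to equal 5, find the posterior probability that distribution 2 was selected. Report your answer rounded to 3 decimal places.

0.873

Likelihoods P(X=5 | ·): 1: 0.00123915; 2: 0.0425793.
Posterior ∝ prior × likelihood. Numerator for 2: 0.166667·0.0425793 = 0.00709655.
Normalizing constant: 0.833333·0.00123915 + 0.166667·0.0425793 = 0.00812917.
P(2 | observation) = 0.00709655 / 0.00812917 = 0.872973.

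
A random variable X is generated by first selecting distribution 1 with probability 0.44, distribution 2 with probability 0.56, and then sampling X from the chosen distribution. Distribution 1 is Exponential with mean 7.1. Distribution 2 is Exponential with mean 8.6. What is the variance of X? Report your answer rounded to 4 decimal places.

Per component, 1: μ=7.1, E[X²]=100.82; 2: μ=8.6, E[X²]=147.92.
E[X] = 0.44·7.1 + 0.56·8.6 = 7.94.
E[X²] = 0.44·100.82 + 0.56·147.92 = 127.196.
Var(X) = E[X²] − (E[X])² = 127.196 − 63.0436 = 64.1524.

64.1524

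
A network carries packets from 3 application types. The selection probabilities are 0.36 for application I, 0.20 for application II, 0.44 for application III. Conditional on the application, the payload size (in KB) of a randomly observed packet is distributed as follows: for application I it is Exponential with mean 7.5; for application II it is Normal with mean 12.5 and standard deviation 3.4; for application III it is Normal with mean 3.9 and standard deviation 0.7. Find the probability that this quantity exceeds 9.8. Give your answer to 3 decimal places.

Conditional on each application, P(X > 9.8): I: 0.270721; II: 0.786437; III: 0.
By total probability, P(X > 9.8) = 0.36·0.270721 + 0.2·0.786437 + 0.44·0 = 0.254747.

0.255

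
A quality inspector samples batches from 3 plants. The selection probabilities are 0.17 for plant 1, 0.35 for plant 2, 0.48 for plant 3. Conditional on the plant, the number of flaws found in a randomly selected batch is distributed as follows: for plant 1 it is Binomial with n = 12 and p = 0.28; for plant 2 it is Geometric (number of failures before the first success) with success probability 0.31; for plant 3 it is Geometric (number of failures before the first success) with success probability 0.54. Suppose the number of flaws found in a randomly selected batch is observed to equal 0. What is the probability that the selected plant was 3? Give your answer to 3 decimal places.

Likelihoods P(X=0 | ·): 1: 0.0194084; 2: 0.31; 3: 0.54.
Posterior ∝ prior × likelihood. Numerator for 3: 0.48·0.54 = 0.2592.
Normalizing constant: 0.17·0.0194084 + 0.35·0.31 + 0.48·0.54 = 0.370999.
P(3 | observation) = 0.2592 / 0.370999 = 0.698653.

0.699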